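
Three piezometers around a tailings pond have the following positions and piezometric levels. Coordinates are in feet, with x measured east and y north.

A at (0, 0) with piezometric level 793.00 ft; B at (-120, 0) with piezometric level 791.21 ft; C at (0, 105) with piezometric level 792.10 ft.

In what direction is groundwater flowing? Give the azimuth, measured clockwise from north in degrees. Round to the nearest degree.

300°

∂h/∂x = (791.21 − 793.00) / (-120 − 0) = +0.01492
∂h/∂y = (792.10 − 793.00) / (105 − 0) = -0.008571
Flow direction (−∇h) has components (-0.01492 E, +0.008571 N).
Azimuth = atan2(E, N) = atan2(-0.01492, +0.008571) = 299.9° ≈ 300°.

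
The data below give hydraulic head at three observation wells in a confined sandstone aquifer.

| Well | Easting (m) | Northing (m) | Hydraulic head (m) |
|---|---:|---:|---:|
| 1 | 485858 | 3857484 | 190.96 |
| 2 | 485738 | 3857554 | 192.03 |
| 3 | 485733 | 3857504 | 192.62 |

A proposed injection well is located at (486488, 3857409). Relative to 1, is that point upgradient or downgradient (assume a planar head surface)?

Differences from 1: to 2 (Δx, Δy, Δh) = (-120, 70, +1.07); to 3 = (-125, 20, +1.66).
Determinant of the coordinate differences = (-120)·20 − (-125)·70 = 6350.
∂h/∂x = [(+1.07)·20 − (+1.66)·70] / 6350 = -0.01493
∂h/∂y = [(-120)·(+1.66) − (-125)·(+1.07)] / 6350 = -0.01031
Head at (486488, 3857409) = 190.96 + (-0.01493)·(630) + (-0.01031)·(-75) = 182.33 m.
That is lower than the 190.96 m at 1, so the point is downgradient.

downgradient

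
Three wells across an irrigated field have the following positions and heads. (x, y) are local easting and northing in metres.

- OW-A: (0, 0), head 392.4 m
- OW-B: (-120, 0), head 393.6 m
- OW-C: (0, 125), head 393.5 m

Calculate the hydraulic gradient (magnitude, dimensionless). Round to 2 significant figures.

∂h/∂x = (393.6 − 392.4) / (-120 − 0) = -0.01000
∂h/∂y = (393.5 − 392.4) / (125 − 0) = +0.008800
|∇h| = √(-0.01000² + 0.008800²) = 0.01332

0.013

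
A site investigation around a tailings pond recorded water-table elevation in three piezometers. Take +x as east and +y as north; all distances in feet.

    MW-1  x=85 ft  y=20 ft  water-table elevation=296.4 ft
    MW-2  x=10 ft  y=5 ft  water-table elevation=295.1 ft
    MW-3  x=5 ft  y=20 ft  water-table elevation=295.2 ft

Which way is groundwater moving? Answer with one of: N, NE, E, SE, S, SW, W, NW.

Taking MW-1 as reference: MW-2−MW-1 = (-75, -15, -1.3); MW-3−MW-1 = (-80, 0, -1.2).
Solve a·Δx + b·Δy = Δh: det = (-75)·0 − (-80)·(-15) = -1200.
∂h/∂x = [(-1.3)·0 − (-1.2)·(-15)] / -1200 = +0.01500
∂h/∂y = [(-75)·(-1.2) − (-80)·(-1.3)] / -1200 = +0.01167
Flow = −∇h = (-0.01500 east, -0.01167 north), which points southwest.

SW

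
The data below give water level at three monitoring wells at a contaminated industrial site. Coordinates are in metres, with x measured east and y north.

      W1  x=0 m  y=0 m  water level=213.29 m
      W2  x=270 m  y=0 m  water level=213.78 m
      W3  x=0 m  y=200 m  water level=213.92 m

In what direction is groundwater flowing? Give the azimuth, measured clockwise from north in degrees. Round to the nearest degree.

210°

∂h/∂x = (213.78 − 213.29) / (270 − 0) = +0.001815
∂h/∂y = (213.92 − 213.29) / (200 − 0) = +0.003150
Flow direction (−∇h) has components (-0.001815 E, -0.003150 N).
Azimuth = atan2(E, N) = atan2(-0.001815, -0.003150) = 209.9° ≈ 210°.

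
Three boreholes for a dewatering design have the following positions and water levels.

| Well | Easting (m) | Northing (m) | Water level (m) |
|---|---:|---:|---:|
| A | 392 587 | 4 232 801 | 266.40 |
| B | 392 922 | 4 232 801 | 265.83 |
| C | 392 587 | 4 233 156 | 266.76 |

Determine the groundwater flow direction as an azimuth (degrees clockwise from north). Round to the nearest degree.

121°

∂h/∂x = (265.83 − 266.40) / (392922 − 392587) = -0.001701
∂h/∂y = (266.76 − 266.40) / (4233156 − 4232801) = +0.001014
Flow direction (−∇h) has components (+0.001701 E, -0.001014 N).
Azimuth = atan2(E, N) = atan2(+0.001701, -0.001014) = 120.8° ≈ 121°.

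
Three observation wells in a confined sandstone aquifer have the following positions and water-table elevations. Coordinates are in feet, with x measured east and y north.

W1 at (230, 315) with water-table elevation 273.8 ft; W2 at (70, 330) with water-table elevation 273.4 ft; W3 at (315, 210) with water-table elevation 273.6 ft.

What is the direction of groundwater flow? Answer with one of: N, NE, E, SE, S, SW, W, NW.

With h = a·x + b·y + c and W1 as origin, the differences give:
  (-160)·a + 15·b = -0.4
  85·a + (-105)·b = -0.2
Eliminate b (×(-105) and ×15, subtract): 15525·a = 45.00 → a = ∂h/∂x = +0.002899
Back-substitute: b = ∂h/∂y = +0.004251.
Flow = −∇h = (-0.002899 east, -0.004251 north), which points southwest.

SW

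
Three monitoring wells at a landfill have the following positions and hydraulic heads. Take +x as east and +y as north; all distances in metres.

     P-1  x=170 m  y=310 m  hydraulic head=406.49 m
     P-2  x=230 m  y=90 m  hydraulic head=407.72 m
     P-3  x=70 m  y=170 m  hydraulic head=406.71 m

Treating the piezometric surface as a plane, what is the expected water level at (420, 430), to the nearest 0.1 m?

Differences from P-1: to P-2 (Δx, Δy, Δh) = (60, -220, +1.23); to P-3 = (-100, -140, +0.22).
Determinant of the coordinate differences = 60·(-140) − (-100)·(-220) = -30400.
∂h/∂x = [(+1.23)·(-140) − (+0.22)·(-220)] / -30400 = +0.004072
∂h/∂y = [60·(+0.22) − (-100)·(+1.23)] / -30400 = -0.004480
h(420, 430) = 406.49 + (+0.004072)·(250) + (-0.004480)·(120) = 406.49 +1.018 -0.538 = 406.970 m.

407.0 m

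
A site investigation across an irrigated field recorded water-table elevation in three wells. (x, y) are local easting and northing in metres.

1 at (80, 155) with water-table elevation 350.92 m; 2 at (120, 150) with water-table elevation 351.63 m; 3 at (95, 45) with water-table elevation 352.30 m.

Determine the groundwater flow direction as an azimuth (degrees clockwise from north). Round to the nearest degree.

Taking 1 as reference: 2−1 = (40, -5, +0.71); 3−1 = (15, -110, +1.38).
Solve a·Δx + b·Δy = Δh: det = 40·(-110) − 15·(-5) = -4325.
∂h/∂x = [(+0.71)·(-110) − (+1.38)·(-5)] / -4325 = +0.01646
∂h/∂y = [40·(+1.38) − 15·(+0.71)] / -4325 = -0.01030
Flow direction (−∇h) has components (-0.01646 E, +0.01030 N).
Azimuth = atan2(E, N) = atan2(-0.01646, +0.01030) = 302.0° ≈ 302°.

302°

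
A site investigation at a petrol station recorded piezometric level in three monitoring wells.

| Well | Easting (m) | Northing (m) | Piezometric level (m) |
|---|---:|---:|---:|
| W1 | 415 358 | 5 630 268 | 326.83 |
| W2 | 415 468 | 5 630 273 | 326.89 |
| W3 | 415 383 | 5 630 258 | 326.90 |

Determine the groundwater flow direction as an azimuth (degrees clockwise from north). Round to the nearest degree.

Differences from W1: to W2 (Δx, Δy, Δh) = (110, 5, +0.06); to W3 = (25, -10, +0.07).
Determinant of the coordinate differences = 110·(-10) − 25·5 = -1225.
∂h/∂x = [(+0.06)·(-10) − (+0.07)·5] / -1225 = +0.0007755
∂h/∂y = [110·(+0.07) − 25·(+0.06)] / -1225 = -0.005061
Flow direction (−∇h) has components (-0.0007755 E, +0.005061 N).
Azimuth = atan2(E, N) = atan2(-0.0007755, +0.005061) = 351.3° ≈ 351°.

351°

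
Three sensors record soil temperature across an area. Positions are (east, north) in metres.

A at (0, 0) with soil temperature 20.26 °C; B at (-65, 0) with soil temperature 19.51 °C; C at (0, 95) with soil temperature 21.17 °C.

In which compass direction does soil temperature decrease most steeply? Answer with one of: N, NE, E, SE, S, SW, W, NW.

∂T/∂x = (19.51 − 20.26) / (-65 − 0) = +0.01154
∂T/∂y = (21.17 − 20.26) / (95 − 0) = +0.009579
Steepest decrease is along −∇f = (-0.01154 E, -0.009579 N) → southwest.

SW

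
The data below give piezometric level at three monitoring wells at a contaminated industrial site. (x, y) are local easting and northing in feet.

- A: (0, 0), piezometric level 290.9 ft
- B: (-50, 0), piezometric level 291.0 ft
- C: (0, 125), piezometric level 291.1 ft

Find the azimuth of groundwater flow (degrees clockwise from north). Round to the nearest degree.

∂h/∂x = (291.0 − 290.9) / (-50 − 0) = -0.002000
∂h/∂y = (291.1 − 290.9) / (125 − 0) = +0.001600
Flow direction (−∇h) has components (+0.002000 E, -0.001600 N).
Azimuth = atan2(E, N) = atan2(+0.002000, -0.001600) = 128.7° ≈ 129°.

129°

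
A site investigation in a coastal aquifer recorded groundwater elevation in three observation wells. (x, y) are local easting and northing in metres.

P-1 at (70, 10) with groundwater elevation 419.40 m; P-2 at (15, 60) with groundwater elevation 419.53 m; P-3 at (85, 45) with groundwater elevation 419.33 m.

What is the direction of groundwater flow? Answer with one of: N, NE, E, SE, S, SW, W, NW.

Three-point gradient (reference P-1): Δ to P-2 = (-55, 50, +0.13), Δ to P-3 = (15, 35, -0.07).
∂h/∂x = -0.003009, ∂h/∂y = -0.0007103 (det = -2675).
Flow = −∇h = (+0.003009 east, +0.0007103 north), which points east.

E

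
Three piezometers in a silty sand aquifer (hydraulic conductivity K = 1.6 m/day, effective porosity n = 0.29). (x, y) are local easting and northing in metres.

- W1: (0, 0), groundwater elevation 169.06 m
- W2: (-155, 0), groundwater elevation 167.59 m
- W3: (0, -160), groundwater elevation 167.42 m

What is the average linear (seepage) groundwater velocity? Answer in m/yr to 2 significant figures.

28 m/yr

∂h/∂x = (167.59 − 169.06) / (-155 − 0) = +0.009484
∂h/∂y = (167.42 − 169.06) / (-160 − 0) = +0.01025
|∇h| = √(0.009484² + 0.01025²) = 0.01396
Seepage velocity v = K·i/n = 1.6 × 0.01396 / 0.29 = 0.07702 m/day = 28.13 m/yr.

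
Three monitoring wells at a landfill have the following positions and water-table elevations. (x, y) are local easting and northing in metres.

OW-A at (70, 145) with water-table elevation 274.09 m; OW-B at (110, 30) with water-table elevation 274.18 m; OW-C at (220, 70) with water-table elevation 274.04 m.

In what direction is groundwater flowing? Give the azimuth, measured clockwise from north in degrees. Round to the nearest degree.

039°

With h = a·x + b·y + c and OW-A as origin, the differences give:
  40·a + (-115)·b = +0.09
  150·a + (-75)·b = -0.05
Eliminate b (×(-75) and ×(-115), subtract): 14250·a = -12.500 → a = ∂h/∂x = -0.0008772
Back-substitute: b = ∂h/∂y = -0.001088.
Flow direction (−∇h) has components (+0.0008772 E, +0.001088 N).
Azimuth = atan2(E, N) = atan2(+0.0008772, +0.001088) = 38.9° ≈ 039°.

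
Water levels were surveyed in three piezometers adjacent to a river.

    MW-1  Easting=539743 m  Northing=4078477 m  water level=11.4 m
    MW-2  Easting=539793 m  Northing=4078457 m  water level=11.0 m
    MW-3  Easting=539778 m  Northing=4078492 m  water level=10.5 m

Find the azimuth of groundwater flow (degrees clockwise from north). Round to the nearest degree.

038°

With h = a·x + b·y + c and MW-1 as origin, the differences give:
  50·a + (-20)·b = -0.4
  35·a + 15·b = -0.9
Eliminate b (×15 and ×(-20), subtract): 1450·a = -24.00 → a = ∂h/∂x = -0.01655
Back-substitute: b = ∂h/∂y = -0.02138.
Flow direction (−∇h) has components (+0.01655 E, +0.02138 N).
Azimuth = atan2(E, N) = atan2(+0.01655, +0.02138) = 37.7° ≈ 038°.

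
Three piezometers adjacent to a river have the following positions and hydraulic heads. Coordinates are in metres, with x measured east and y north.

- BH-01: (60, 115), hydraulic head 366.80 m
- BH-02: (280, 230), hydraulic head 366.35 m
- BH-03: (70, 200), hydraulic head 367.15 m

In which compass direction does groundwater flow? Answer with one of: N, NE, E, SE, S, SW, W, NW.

Differences from BH-01: to BH-02 (Δx, Δy, Δh) = (220, 115, -0.45); to BH-03 = (10, 85, +0.35).
Solve a·Δx + b·Δy = Δh: det = 220·85 − 10·115 = 17550.
∂h/∂x = [(-0.45)·85 − (+0.35)·115] / 17550 = -0.004473
∂h/∂y = [220·(+0.35) − 10·(-0.45)] / 17550 = +0.004644
Flow = −∇h = (+0.004473 east, -0.004644 north), which points southeast.

SE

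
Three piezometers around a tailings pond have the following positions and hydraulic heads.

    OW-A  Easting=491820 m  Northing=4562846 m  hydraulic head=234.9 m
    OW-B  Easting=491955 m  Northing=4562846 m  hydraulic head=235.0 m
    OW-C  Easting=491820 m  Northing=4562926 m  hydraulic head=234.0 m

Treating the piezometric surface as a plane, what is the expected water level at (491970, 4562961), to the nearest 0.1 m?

∂h/∂x = (235.0 − 234.9) / (491955 − 491820) = +0.0007407
∂h/∂y = (234.0 − 234.9) / (4562926 − 4562846) = -0.01125
h(491970, 4562961) = 234.9 + (+0.0007407)·(150) + (-0.01125)·(115) = 234.9 +0.111 -1.294 = 233.717 m.

233.7 m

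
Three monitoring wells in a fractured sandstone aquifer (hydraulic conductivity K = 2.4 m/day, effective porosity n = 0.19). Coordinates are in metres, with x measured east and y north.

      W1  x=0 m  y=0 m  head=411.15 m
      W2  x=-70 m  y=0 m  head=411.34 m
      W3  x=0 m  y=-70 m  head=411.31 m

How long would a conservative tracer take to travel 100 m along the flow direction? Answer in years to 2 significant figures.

6.1 years

∂h/∂x = (411.34 − 411.15) / (-70 − 0) = -0.002714
∂h/∂y = (411.31 − 411.15) / (-70 − 0) = -0.002286
|∇h| = √(-0.002714² + -0.002286²) = 0.003548
Seepage velocity v = K·i/n = 2.4 × 0.003548 / 0.19 = 0.04482 m/day.
t = 100 / 0.04482 = 2231 days = 6.11 years.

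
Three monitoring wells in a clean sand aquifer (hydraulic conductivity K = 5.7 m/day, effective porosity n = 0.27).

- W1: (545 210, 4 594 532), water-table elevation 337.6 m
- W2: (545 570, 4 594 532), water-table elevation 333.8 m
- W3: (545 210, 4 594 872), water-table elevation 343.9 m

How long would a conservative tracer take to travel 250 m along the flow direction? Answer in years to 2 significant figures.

1.5 years

∂h/∂x = (333.8 − 337.6) / (545570 − 545210) = -0.01056
∂h/∂y = (343.9 − 337.6) / (4594872 − 4594532) = +0.01853
|∇h| = √(-0.01056² + 0.01853²) = 0.02133
Seepage velocity v = K·i/n = 5.7 × 0.02133 / 0.27 = 0.4503 m/day.
t = 250 / 0.4503 = 555.2 days = 1.52 years.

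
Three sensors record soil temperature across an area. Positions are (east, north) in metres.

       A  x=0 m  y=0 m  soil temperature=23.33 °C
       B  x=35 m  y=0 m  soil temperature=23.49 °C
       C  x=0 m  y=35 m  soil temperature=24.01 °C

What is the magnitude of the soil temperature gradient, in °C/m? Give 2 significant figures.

0.020 °C/m

∂T/∂x = (23.49 − 23.33) / (35 − 0) = +0.004571
∂T/∂y = (24.01 − 23.33) / (35 − 0) = +0.01943
|∇f| = √(0.004571² + 0.01943²) = 0.01996 °C/m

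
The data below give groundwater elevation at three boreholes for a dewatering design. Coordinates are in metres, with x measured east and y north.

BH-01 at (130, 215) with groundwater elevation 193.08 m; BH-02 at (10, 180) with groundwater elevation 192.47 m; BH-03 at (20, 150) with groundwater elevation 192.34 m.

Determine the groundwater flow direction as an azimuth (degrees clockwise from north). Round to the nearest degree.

Three-point gradient (reference BH-01): Δ to BH-02 = (-120, -35, -0.61), Δ to BH-03 = (-110, -65, -0.74).
∂h/∂x = +0.003481, ∂h/∂y = +0.005494 (det = 3950).
Flow direction (−∇h) has components (-0.003481 E, -0.005494 N).
Azimuth = atan2(E, N) = atan2(-0.003481, -0.005494) = 212.4° ≈ 212°.

212°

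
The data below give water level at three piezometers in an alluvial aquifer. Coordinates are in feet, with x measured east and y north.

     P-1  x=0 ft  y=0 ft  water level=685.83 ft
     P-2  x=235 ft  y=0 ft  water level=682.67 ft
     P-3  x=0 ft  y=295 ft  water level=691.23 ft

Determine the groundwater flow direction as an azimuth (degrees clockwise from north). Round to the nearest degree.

144°

∂h/∂x = (682.67 − 685.83) / (235 − 0) = -0.01345
∂h/∂y = (691.23 − 685.83) / (295 − 0) = +0.01831
Flow direction (−∇h) has components (+0.01345 E, -0.01831 N).
Azimuth = atan2(E, N) = atan2(+0.01345, -0.01831) = 143.7° ≈ 144°.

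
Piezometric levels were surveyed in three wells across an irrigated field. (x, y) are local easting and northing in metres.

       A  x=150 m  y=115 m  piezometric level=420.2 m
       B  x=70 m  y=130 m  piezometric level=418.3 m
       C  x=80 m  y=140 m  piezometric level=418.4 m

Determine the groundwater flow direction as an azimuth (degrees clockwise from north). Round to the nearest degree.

298°

Three-point gradient (reference A): Δ to B = (-80, 15, -1.9), Δ to C = (-70, 25, -1.8).
∂h/∂x = +0.02158, ∂h/∂y = -0.01158 (det = -950).
Flow direction (−∇h) has components (-0.02158 E, +0.01158 N).
Azimuth = atan2(E, N) = atan2(-0.02158, +0.01158) = 298.2° ≈ 298°.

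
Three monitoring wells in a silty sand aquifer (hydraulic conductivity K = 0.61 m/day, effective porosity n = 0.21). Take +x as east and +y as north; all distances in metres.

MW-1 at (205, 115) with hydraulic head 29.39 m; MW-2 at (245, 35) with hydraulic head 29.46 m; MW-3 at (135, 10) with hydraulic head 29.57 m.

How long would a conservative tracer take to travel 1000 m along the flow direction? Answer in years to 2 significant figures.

660 years

Differences from MW-1: to MW-2 (Δx, Δy, Δh) = (40, -80, +0.07); to MW-3 = (-70, -105, +0.18).
Solve a·Δx + b·Δy = Δh: det = 40·(-105) − (-70)·(-80) = -9800.
∂h/∂x = [(+0.07)·(-105) − (+0.18)·(-80)] / -9800 = -0.0007194
∂h/∂y = [40·(+0.18) − (-70)·(+0.07)] / -9800 = -0.001235
|∇h| = √(-0.0007194² + -0.001235²) = 0.001429
Seepage velocity v = K·i/n = 0.61 × 0.001429 / 0.21 = 0.004151 m/day.
t = 1000 / 0.004151 = 2.409e+05 days = 660 years.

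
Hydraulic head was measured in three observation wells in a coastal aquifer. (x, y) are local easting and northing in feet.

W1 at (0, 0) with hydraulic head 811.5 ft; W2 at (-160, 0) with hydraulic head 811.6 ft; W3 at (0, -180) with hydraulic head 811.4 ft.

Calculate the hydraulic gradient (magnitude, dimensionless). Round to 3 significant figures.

0.000836

∂h/∂x = (811.6 − 811.5) / (-160 − 0) = -0.0006250
∂h/∂y = (811.4 − 811.5) / (-180 − 0) = +0.0005556
|∇h| = √(-0.0006250² + 0.0005556²) = 0.0008363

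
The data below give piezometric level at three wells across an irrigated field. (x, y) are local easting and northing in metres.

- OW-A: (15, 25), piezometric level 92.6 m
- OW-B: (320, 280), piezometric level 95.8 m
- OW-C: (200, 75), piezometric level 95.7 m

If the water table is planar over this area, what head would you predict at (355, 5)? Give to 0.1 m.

With h = a·x + b·y + c and OW-A as origin, the differences give:
  305·a + 255·b = +3.2
  185·a + 50·b = +3.1
Eliminate b (×50 and ×255, subtract): -31925·a = -630.50 → a = ∂h/∂x = +0.01975
Back-substitute: b = ∂h/∂y = -0.01107.
h(355, 5) = 92.6 + (+0.01975)·(340) + (-0.01107)·(-20) = 92.6 +6.715 +0.221 = 99.536 m.

99.5 m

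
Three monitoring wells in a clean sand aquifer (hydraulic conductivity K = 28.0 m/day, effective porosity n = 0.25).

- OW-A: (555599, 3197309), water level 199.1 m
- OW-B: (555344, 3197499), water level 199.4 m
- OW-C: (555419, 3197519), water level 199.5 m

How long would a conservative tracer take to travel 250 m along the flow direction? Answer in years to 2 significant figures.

With h = a·x + b·y + c and OW-A as origin, the differences give:
  (-255)·a + 190·b = +0.3
  (-180)·a + 210·b = +0.4
Eliminate b (×210 and ×190, subtract): -19350·a = -13.00 → a = ∂h/∂x = +0.0006718
Back-substitute: b = ∂h/∂y = +0.002481.
|∇h| = √(0.0006718² + 0.002481²) = 0.00257
Seepage velocity v = K·i/n = 28.0 × 0.00257 / 0.25 = 0.2878 m/day.
t = 250 / 0.2878 = 868.7 days = 2.38 years.

2.4 years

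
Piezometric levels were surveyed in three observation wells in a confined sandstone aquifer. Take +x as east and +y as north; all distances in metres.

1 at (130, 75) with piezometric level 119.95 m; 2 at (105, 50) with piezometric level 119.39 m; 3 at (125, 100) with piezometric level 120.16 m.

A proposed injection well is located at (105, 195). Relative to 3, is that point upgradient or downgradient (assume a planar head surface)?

Differences from 1: to 2 (Δx, Δy, Δh) = (-25, -25, -0.56); to 3 = (-5, 25, +0.21).
Determinant of the coordinate differences = (-25)·25 − (-5)·(-25) = -750.
∂h/∂x = [(-0.56)·25 − (+0.21)·(-25)] / -750 = +0.01167
∂h/∂y = [(-25)·(+0.21) − (-5)·(-0.56)] / -750 = +0.01073
Head at (105, 195) = 119.95 + (+0.01167)·(-25) + (+0.01073)·(120) = 120.95 m.
That is higher than the 120.16 m at 3, so the point is upgradient.

upgradient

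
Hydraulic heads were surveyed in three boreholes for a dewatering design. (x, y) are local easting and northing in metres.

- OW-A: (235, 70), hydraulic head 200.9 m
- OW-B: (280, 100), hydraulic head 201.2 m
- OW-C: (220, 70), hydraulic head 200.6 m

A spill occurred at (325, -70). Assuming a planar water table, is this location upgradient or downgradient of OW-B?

Three-point gradient (reference OW-A): Δ to OW-B = (45, 30, +0.3), Δ to OW-C = (-15, 0, -0.3).
∂h/∂x = +0.02000, ∂h/∂y = -0.02000 (det = 450).
Head at (325, -70) = 200.9 + (+0.02000)·(90) + (-0.02000)·(-140) = 205.50 m.
That is higher than the 201.2 m at OW-B, so the point is upgradient.

upgradient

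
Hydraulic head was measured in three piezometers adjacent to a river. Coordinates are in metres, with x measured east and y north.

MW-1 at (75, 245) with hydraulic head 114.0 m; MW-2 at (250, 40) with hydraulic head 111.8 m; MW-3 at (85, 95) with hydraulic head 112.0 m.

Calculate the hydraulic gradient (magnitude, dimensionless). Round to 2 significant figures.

0.014

Taking MW-1 as reference: MW-2−MW-1 = (175, -205, -2.2); MW-3−MW-1 = (10, -150, -2.0).
Solve a·Δx + b·Δy = Δh: det = 175·(-150) − 10·(-205) = -24200.
∂h/∂x = [(-2.2)·(-150) − (-2.0)·(-205)] / -24200 = +0.003306
∂h/∂y = [175·(-2.0) − 10·(-2.2)] / -24200 = +0.01355
|∇h| = √(0.003306² + 0.01355²) = 0.01395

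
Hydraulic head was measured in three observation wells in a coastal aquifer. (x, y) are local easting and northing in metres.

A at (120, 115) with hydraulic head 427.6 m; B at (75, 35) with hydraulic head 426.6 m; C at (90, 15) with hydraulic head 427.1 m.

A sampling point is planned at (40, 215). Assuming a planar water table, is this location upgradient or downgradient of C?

downgradient

With h = a·x + b·y + c and A as origin, the differences give:
  (-45)·a + (-80)·b = -1.0
  (-30)·a + (-100)·b = -0.5
Eliminate b (×(-100) and ×(-80), subtract): 2100·a = 60.00 → a = ∂h/∂x = +0.02857
Back-substitute: b = ∂h/∂y = -0.003571.
Head at (40, 215) = 427.6 + (+0.02857)·(-80) + (-0.003571)·(100) = 424.96 m.
That is lower than the 427.1 m at C, so the point is downgradient.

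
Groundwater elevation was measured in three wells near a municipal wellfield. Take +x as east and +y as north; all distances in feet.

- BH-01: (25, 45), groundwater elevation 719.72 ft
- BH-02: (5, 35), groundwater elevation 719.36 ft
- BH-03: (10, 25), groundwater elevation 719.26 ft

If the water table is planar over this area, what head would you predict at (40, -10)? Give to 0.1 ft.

Taking BH-01 as reference: BH-02−BH-01 = (-20, -10, -0.36); BH-03−BH-01 = (-15, -20, -0.46).
Determinant of the coordinate differences = (-20)·(-20) − (-15)·(-10) = 250.
∂h/∂x = [(-0.36)·(-20) − (-0.46)·(-10)] / 250 = +0.01040
∂h/∂y = [(-20)·(-0.46) − (-15)·(-0.36)] / 250 = +0.01520
h(40, -10) = 719.72 + (+0.01040)·(15) + (+0.01520)·(-55) = 719.72 +0.156 -0.836 = 719.040 ft.

719.0 ft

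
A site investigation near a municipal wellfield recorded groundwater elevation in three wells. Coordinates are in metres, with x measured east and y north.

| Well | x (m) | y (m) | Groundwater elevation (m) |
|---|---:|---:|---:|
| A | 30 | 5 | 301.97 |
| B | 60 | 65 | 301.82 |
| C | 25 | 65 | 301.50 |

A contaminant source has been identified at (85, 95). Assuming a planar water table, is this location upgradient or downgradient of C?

With h = a·x + b·y + c and A as origin, the differences give:
  30·a + 60·b = -0.15
  (-5)·a + 60·b = -0.47
Eliminate b (×60 and ×60, subtract): 2100·a = 19.200 → a = ∂h/∂x = +0.009143
Back-substitute: b = ∂h/∂y = -0.007071.
Head at (85, 95) = 301.97 + (+0.009143)·(55) + (-0.007071)·(90) = 301.84 m.
That is higher than the 301.50 m at C, so the point is upgradient.

upgradient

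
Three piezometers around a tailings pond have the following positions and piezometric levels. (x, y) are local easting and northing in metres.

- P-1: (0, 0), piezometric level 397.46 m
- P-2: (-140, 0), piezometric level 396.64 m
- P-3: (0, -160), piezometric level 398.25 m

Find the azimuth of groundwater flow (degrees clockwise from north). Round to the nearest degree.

∂h/∂x = (396.64 − 397.46) / (-140 − 0) = +0.005857
∂h/∂y = (398.25 − 397.46) / (-160 − 0) = -0.004938
Flow direction (−∇h) has components (-0.005857 E, +0.004938 N).
Azimuth = atan2(E, N) = atan2(-0.005857, +0.004938) = 310.1° ≈ 310°.

310°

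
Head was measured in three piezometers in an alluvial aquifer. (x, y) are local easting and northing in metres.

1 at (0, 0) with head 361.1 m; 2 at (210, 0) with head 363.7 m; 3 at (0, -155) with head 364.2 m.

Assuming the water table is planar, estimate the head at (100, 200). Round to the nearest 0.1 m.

∂h/∂x = (363.7 − 361.1) / (210 − 0) = +0.01238
∂h/∂y = (364.2 − 361.1) / (-155 − 0) = -0.02000
h(100, 200) = 361.1 + (+0.01238)·(100) + (-0.02000)·(200) = 361.1 +1.238 -4.000 = 358.338 m.

358.3 m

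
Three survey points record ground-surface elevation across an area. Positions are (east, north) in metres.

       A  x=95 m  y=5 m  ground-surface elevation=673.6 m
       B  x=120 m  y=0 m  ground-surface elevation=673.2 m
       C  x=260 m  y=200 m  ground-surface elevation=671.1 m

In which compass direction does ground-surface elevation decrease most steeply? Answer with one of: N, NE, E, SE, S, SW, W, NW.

Differences from A: to B (Δx, Δy, Δh) = (25, -5, -0.4); to C = (165, 195, -2.5).
Determinant of the coordinate differences = 25·195 − 165·(-5) = 5700.
∂z/∂x = [(-0.4)·195 − (-2.5)·(-5)] / 5700 = -0.01588
∂z/∂y = [25·(-2.5) − 165·(-0.4)] / 5700 = +0.0006140
Steepest decrease is along −∇f = (+0.01588 E, -0.0006140 N) → east.

E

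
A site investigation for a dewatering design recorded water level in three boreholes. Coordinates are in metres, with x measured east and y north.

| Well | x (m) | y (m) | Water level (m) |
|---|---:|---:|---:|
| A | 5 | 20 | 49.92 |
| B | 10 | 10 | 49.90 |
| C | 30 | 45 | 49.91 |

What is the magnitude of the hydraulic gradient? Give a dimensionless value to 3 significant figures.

With h = a·x + b·y + c and A as origin, the differences give:
  5·a + (-10)·b = -0.02
  25·a + 25·b = -0.01
Eliminate b (×25 and ×(-10), subtract): 375·a = -0.600 → a = ∂h/∂x = -0.001600
Back-substitute: b = ∂h/∂y = +0.001200.
|∇h| = √(-0.001600² + 0.001200²) = 0.002

0.00200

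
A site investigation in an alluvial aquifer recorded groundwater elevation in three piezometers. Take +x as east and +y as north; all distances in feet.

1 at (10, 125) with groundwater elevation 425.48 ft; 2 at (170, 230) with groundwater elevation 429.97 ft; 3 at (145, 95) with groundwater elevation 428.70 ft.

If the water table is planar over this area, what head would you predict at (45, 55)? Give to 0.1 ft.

Taking 1 as reference: 2−1 = (160, 105, +4.49); 3−1 = (135, -30, +3.22).
Solve a·Δx + b·Δy = Δh: det = 160·(-30) − 135·105 = -18975.
∂h/∂x = [(+4.49)·(-30) − (+3.22)·105] / -18975 = +0.02492
∂h/∂y = [160·(+3.22) − 135·(+4.49)] / -18975 = +0.004793
h(45, 55) = 425.48 + (+0.02492)·(35) + (+0.004793)·(-70) = 425.48 +0.872 -0.336 = 426.017 ft.

426.0 ft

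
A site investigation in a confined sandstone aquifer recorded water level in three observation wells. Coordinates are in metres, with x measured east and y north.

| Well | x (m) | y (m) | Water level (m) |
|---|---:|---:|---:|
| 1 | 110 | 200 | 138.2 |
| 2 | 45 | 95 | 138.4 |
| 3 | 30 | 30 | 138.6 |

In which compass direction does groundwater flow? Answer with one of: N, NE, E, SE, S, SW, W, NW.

NW

With h = a·x + b·y + c and 1 as origin, the differences give:
  (-65)·a + (-105)·b = +0.2
  (-80)·a + (-170)·b = +0.4
Eliminate b (×(-170) and ×(-105), subtract): 2650·a = 8.00 → a = ∂h/∂x = +0.003019
Back-substitute: b = ∂h/∂y = -0.003774.
Flow = −∇h = (-0.003019 east, +0.003774 north), which points northwest.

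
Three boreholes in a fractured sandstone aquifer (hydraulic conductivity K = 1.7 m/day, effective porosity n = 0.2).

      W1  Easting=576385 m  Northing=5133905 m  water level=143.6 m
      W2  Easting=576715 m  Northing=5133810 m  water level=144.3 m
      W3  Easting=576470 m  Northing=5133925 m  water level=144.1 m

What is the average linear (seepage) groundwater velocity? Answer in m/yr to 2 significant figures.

With h = a·x + b·y + c and W1 as origin, the differences give:
  330·a + (-95)·b = +0.7
  85·a + 20·b = +0.5
Eliminate b (×20 and ×(-95), subtract): 14675·a = 61.50 → a = ∂h/∂x = +0.004191
Back-substitute: b = ∂h/∂y = +0.007189.
|∇h| = √(0.004191² + 0.007189²) = 0.008321
Seepage velocity v = K·i/n = 1.7 × 0.008321 / 0.2 = 0.07073 m/day = 25.83 m/yr.

26 m/yr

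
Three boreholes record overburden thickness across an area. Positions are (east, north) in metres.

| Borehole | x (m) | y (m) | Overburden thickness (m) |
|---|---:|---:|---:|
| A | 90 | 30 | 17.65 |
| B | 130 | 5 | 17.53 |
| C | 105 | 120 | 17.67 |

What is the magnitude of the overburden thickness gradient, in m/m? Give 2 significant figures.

With d = a·x + b·y + c and A as origin, the differences give:
  40·a + (-25)·b = -0.12
  15·a + 90·b = +0.02
Eliminate b (×90 and ×(-25), subtract): 3975·a = -10.300 → a = ∂d/∂x = -0.002591
Back-substitute: b = ∂d/∂y = +0.0006541.
|∇f| = √(-0.002591² + 0.0006541²) = 0.002672 m/m

0.0027 m/m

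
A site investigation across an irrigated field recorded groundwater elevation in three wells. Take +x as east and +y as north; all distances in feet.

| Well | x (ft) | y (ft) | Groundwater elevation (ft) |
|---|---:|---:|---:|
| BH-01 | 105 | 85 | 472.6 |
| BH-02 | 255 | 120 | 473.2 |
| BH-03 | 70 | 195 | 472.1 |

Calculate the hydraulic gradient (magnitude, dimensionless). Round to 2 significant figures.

Differences from BH-01: to BH-02 (Δx, Δy, Δh) = (150, 35, +0.6); to BH-03 = (-35, 110, -0.5).
Solve a·Δx + b·Δy = Δh: det = 150·110 − (-35)·35 = 17725.
∂h/∂x = [(+0.6)·110 − (-0.5)·35] / 17725 = +0.004711
∂h/∂y = [150·(-0.5) − (-35)·(+0.6)] / 17725 = -0.003047
|∇h| = √(0.004711² + -0.003047²) = 0.005611

0.0056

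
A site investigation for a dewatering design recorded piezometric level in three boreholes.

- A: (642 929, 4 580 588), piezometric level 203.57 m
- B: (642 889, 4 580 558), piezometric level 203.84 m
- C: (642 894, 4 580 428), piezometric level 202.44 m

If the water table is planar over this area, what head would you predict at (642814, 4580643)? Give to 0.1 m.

Differences from A: to B (Δx, Δy, Δh) = (-40, -30, +0.27); to C = (-35, -160, -1.13).
Solve a·Δx + b·Δy = Δh: det = (-40)·(-160) − (-35)·(-30) = 5350.
∂h/∂x = [(+0.27)·(-160) − (-1.13)·(-30)] / 5350 = -0.01441
∂h/∂y = [(-40)·(-1.13) − (-35)·(+0.27)] / 5350 = +0.01021
h(642814, 4580643) = 203.57 + (-0.01441)·(-115) + (+0.01021)·(55) = 203.57 +1.657 +0.562 = 205.789 m.

205.8 m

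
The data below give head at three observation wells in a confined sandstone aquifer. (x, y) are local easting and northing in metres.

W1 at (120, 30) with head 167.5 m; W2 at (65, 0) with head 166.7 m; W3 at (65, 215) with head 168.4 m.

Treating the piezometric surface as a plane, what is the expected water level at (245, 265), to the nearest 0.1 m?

170.6 m

Differences from W1: to W2 (Δx, Δy, Δh) = (-55, -30, -0.8); to W3 = (-55, 185, +0.9).
Solve a·Δx + b·Δy = Δh: det = (-55)·185 − (-55)·(-30) = -11825.
∂h/∂x = [(-0.8)·185 − (+0.9)·(-30)] / -11825 = +0.01023
∂h/∂y = [(-55)·(+0.9) − (-55)·(-0.8)] / -11825 = +0.007907
h(245, 265) = 167.5 + (+0.01023)·(125) + (+0.007907)·(235) = 167.5 +1.279 +1.858 = 170.637 m.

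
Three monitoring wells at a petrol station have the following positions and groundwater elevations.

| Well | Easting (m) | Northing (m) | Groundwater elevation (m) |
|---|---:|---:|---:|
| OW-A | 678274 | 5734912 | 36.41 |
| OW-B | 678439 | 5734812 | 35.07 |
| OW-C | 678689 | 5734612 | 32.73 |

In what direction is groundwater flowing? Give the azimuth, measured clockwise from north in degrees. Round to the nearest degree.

Three-point gradient (reference OW-A): Δ to OW-B = (165, -100, -1.34), Δ to OW-C = (415, -300, -3.68).
∂h/∂x = -0.004250, ∂h/∂y = +0.006388 (det = -8000).
Flow direction (−∇h) has components (+0.004250 E, -0.006388 N).
Azimuth = atan2(E, N) = atan2(+0.004250, -0.006388) = 146.4° ≈ 146°.

146°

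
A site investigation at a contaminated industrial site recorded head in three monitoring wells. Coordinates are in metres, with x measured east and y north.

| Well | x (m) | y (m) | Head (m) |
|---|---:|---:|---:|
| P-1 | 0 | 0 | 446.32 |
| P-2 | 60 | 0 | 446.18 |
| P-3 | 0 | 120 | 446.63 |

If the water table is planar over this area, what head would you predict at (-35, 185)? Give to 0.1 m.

446.9 m

∂h/∂x = (446.18 − 446.32) / (60 − 0) = -0.002333
∂h/∂y = (446.63 − 446.32) / (120 − 0) = +0.002583
h(-35, 185) = 446.32 + (-0.002333)·(-35) + (+0.002583)·(185) = 446.32 +0.082 +0.478 = 446.880 m.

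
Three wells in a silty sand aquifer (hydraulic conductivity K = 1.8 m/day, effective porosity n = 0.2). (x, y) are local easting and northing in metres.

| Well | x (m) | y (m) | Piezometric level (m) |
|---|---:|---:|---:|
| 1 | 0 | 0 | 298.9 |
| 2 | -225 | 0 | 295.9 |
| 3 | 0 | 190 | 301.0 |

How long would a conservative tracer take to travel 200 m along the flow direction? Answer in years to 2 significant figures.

3.5 years

∂h/∂x = (295.9 − 298.9) / (-225 − 0) = +0.01333
∂h/∂y = (301.0 − 298.9) / (190 − 0) = +0.01105
|∇h| = √(0.01333² + 0.01105²) = 0.01731
Seepage velocity v = K·i/n = 1.8 × 0.01731 / 0.2 = 0.1558 m/day.
t = 200 / 0.1558 = 1284 days = 3.52 years.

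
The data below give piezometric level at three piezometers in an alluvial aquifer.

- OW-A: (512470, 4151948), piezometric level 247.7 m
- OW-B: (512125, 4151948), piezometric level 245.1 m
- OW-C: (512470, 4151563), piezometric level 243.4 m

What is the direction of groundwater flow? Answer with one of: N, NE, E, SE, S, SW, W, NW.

∂h/∂x = (245.1 − 247.7) / (512125 − 512470) = +0.007536
∂h/∂y = (243.4 − 247.7) / (4151563 − 4151948) = +0.01117
Flow = −∇h = (-0.007536 east, -0.01117 north), which points southwest.

SW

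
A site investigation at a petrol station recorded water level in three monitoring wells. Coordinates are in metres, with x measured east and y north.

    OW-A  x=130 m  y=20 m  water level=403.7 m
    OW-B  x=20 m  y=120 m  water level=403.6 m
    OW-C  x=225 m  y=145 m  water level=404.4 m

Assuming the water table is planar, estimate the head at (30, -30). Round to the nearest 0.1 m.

403.2 m

Three-point gradient (reference OW-A): Δ to OW-B = (-110, 100, -0.1), Δ to OW-C = (95, 125, +0.7).
∂h/∂x = +0.003548, ∂h/∂y = +0.002903 (det = -23250).
h(30, -30) = 403.7 + (+0.003548)·(-100) + (+0.002903)·(-50) = 403.7 -0.355 -0.145 = 403.200 m.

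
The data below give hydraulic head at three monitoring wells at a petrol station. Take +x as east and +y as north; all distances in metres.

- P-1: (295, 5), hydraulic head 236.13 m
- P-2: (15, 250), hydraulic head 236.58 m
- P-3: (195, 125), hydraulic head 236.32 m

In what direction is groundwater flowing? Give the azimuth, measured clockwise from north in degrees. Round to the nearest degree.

138°

Differences from P-1: to P-2 (Δx, Δy, Δh) = (-280, 245, +0.45); to P-3 = (-100, 120, +0.19).
Solve a·Δx + b·Δy = Δh: det = (-280)·120 − (-100)·245 = -9100.
∂h/∂x = [(+0.45)·120 − (+0.19)·245] / -9100 = -0.0008187
∂h/∂y = [(-280)·(+0.19) − (-100)·(+0.45)] / -9100 = +0.0009011
Flow direction (−∇h) has components (+0.0008187 E, -0.0009011 N).
Azimuth = atan2(E, N) = atan2(+0.0008187, -0.0009011) = 137.7° ≈ 138°.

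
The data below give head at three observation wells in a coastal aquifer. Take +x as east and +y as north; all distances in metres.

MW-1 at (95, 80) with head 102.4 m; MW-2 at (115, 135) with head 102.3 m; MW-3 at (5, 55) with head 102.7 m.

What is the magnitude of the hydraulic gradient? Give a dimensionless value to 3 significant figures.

0.00322

Differences from MW-1: to MW-2 (Δx, Δy, Δh) = (20, 55, -0.1); to MW-3 = (-90, -25, +0.3).
Determinant of the coordinate differences = 20·(-25) − (-90)·55 = 4450.
∂h/∂x = [(-0.1)·(-25) − (+0.3)·55] / 4450 = -0.003146
∂h/∂y = [20·(+0.3) − (-90)·(-0.1)] / 4450 = -0.0006742
|∇h| = √(-0.003146² + -0.0006742²) = 0.003217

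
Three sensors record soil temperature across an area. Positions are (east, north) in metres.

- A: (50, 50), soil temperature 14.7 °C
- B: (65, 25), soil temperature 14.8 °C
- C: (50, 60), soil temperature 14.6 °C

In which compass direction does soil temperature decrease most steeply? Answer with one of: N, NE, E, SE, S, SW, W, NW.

NE

With T = a·x + b·y + c and A as origin, the differences give:
  15·a + (-25)·b = +0.1
  0·a + 10·b = -0.1
Eliminate b (×10 and ×(-25), subtract): 150·a = -1.50 → a = ∂T/∂x = -0.010000
Back-substitute: b = ∂T/∂y = -0.010000.
Steepest decrease is along −∇f = (+0.010000 E, +0.010000 N) → northeast.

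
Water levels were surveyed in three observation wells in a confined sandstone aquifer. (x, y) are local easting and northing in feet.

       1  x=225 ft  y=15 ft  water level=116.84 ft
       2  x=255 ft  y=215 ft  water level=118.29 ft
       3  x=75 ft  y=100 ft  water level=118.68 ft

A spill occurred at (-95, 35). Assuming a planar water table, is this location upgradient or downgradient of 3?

upgradient

Differences from 1: to 2 (Δx, Δy, Δh) = (30, 200, +1.45); to 3 = (-150, 85, +1.84).
Solve a·Δx + b·Δy = Δh: det = 30·85 − (-150)·200 = 32550.
∂h/∂x = [(+1.45)·85 − (+1.84)·200] / 32550 = -0.007519
∂h/∂y = [30·(+1.84) − (-150)·(+1.45)] / 32550 = +0.008378
Head at (-95, 35) = 116.84 + (-0.007519)·(-320) + (+0.008378)·(20) = 119.41 ft.
That is higher than the 118.68 ft at 3, so the point is upgradient.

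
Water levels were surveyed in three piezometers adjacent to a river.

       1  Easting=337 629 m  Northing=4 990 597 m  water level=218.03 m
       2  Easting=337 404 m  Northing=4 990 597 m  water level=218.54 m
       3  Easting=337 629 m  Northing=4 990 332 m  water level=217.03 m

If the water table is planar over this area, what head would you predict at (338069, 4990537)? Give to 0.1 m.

∂h/∂x = (218.54 − 218.03) / (337404 − 337629) = -0.002267
∂h/∂y = (217.03 − 218.03) / (4990332 − 4990597) = +0.003774
h(338069, 4990537) = 218.03 + (-0.002267)·(440) + (+0.003774)·(-60) = 218.03 -0.997 -0.226 = 216.806 m.

216.8 m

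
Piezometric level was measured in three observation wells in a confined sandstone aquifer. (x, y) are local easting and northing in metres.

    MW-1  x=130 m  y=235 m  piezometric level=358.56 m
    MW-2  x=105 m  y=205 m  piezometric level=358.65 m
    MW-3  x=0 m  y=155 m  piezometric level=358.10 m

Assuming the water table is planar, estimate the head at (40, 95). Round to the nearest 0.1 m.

Differences from MW-1: to MW-2 (Δx, Δy, Δh) = (-25, -30, +0.09); to MW-3 = (-130, -80, -0.46).
Determinant of the coordinate differences = (-25)·(-80) − (-130)·(-30) = -1900.
∂h/∂x = [(+0.09)·(-80) − (-0.46)·(-30)] / -1900 = +0.01105
∂h/∂y = [(-25)·(-0.46) − (-130)·(+0.09)] / -1900 = -0.01221
h(40, 95) = 358.56 + (+0.01105)·(-90) + (-0.01221)·(-140) = 358.56 -0.995 +1.709 = 359.275 m.

359.3 m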